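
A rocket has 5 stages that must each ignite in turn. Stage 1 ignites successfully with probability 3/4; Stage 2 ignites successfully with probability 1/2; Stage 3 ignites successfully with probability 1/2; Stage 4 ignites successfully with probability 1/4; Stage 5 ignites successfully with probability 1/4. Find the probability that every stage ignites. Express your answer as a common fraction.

The events are sequential, so multiply the conditional probabilities:
P = 3/4 × 1/2 × 1/2 × 1/4 × 1/4 = 3/256.

3/256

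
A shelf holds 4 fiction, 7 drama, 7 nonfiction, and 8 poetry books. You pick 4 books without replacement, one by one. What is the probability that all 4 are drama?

7/2990

P(all drama) = 7/26 × 6/25 × 5/24 × 4/23 = 840/358800 = 7/2990.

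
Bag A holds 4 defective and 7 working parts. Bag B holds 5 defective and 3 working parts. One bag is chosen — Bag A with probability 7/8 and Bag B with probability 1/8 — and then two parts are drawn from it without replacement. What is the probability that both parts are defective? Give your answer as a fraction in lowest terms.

From Bag A: P(both defective) = (4/11)(3/10) = 6/55.
From Bag B: P(both defective) = (5/8)(4/7) = 5/14.
Total probability = (7/8)(6/55) + (1/8)(5/14) = 863/6160.

863/6160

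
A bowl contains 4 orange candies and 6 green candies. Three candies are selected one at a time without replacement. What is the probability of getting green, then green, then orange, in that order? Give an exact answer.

Multiply the probability of each draw given the previous ones:
P = 6/10 × 5/9 × 4/8 = 120/720 = 1/6.

1/6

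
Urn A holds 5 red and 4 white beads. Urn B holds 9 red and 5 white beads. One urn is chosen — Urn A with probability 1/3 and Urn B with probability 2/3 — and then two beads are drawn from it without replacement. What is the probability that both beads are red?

From Urn A: P(both red) = (5/9)(4/8) = 5/18.
From Urn B: P(both red) = (9/14)(8/13) = 36/91.
Total probability = (1/3)(5/18) + (2/3)(36/91) = 1751/4914.

1751/4914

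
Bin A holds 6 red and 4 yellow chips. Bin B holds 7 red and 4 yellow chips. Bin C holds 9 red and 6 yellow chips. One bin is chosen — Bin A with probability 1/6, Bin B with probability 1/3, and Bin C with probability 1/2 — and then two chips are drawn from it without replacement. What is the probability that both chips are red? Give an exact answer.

491/1386

From Bin A: P(both red) = (6/10)(5/9) = 1/3.
From Bin B: P(both red) = (7/11)(6/10) = 21/55.
From Bin C: P(both red) = (9/15)(8/14) = 12/35.
Total probability = (1/6)(1/3) + (1/3)(21/55) + (1/2)(12/35) = 491/1386.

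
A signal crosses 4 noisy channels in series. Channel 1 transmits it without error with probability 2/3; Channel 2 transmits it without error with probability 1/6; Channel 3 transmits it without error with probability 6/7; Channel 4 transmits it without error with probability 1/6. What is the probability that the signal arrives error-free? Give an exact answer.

1/63

Each stage is reached only if all earlier stages succeed, so
P = 2/3 × 1/6 × 6/7 × 1/6 = 12/756 = 1/63.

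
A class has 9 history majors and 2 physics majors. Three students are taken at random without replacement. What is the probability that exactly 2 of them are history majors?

One ordering (history majors drawn first) has probability 9/11 × 8/10 × 2/9 = 144/990 = 8/55.
There are C(3,2) = 3 such orderings, each equally likely, so P = 3 × 8/55 = 24/55.

24/55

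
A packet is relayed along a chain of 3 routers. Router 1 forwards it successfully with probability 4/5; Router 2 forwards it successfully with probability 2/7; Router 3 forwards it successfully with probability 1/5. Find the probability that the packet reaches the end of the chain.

Multiplying along the chain,
P = 4/5 × 2/7 × 1/5 = 8/175.

8/175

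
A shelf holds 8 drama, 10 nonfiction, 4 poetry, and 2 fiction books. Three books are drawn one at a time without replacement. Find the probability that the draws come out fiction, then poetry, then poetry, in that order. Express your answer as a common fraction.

Each draw changes the counts, so multiply the conditional probabilities along the sequence:
P = 2/24 × 4/23 × 3/22 = 24/12144 = 1/506.

1/506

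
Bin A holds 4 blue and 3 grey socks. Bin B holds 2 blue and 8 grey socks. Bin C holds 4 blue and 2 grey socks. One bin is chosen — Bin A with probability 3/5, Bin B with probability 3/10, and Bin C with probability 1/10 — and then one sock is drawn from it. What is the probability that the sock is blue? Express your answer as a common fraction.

From Bin A: P(blue) = 4/7.
From Bin B: P(blue) = 2/10.
From Bin C: P(blue) = 4/6.
Total probability = (3/5)(4/7) + (3/10)(2/10) + (1/10)(4/6) = 493/1050.

493/1050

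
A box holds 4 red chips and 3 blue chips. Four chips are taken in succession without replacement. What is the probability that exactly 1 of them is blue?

12/35

One ordering (blue drawn first) has probability 3/7 × 4/6 × 3/5 × 2/4 = 72/840 = 3/35.
There are C(4,1) = 4 such orderings, each equally likely, so P = 4 × 3/35 = 12/35.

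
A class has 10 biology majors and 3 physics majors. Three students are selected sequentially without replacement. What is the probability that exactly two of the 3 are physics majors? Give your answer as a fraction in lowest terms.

One ordering (physics majors drawn first) has probability 3/13 × 2/12 × 10/11 = 60/1716 = 5/143.
There are C(3,2) = 3 such orderings, each equally likely, so P = 3 × 5/143 = 15/143.

15/143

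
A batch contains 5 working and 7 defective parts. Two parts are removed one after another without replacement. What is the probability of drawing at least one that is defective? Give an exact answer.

P(no defective) = 5/12 × 4/11 = 20/132 = 5/33.
P(at least one) = 1 − 5/33 = 28/33.

28/33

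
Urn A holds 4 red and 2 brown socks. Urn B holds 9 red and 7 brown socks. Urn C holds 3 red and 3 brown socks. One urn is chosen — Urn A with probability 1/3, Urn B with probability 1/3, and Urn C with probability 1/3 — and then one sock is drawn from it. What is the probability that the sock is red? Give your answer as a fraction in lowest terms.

From Urn A: P(red) = 4/6.
From Urn B: P(red) = 9/16.
From Urn C: P(red) = 3/6.
Total probability = (1/3)(4/6) + (1/3)(9/16) + (1/3)(3/6) = 83/144.

83/144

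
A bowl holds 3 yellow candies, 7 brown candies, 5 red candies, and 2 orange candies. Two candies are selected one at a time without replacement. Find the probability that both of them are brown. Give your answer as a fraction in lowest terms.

P = 7/17 × 6/16 = 42/272 = 21/136.

21/136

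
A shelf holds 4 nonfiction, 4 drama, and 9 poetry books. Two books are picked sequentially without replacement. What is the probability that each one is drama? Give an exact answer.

P(all drama) = 4/17 × 3/16 = 12/272 = 3/68.

3/68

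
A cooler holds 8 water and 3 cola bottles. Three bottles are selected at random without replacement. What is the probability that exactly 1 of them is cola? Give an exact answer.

One ordering (cola drawn first) has probability 3/11 × 8/10 × 7/9 = 168/990 = 28/165.
There are C(3,1) = 3 such orderings, each equally likely, so P = 3 × 28/165 = 28/55.

28/55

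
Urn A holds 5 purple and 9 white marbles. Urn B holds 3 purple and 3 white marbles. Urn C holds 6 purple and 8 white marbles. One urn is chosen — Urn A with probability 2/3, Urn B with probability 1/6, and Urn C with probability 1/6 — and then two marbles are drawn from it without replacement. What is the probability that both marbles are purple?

61/455

From Urn A: P(both purple) = (5/14)(4/13) = 10/91.
From Urn B: P(both purple) = (3/6)(2/5) = 1/5.
From Urn C: P(both purple) = (6/14)(5/13) = 15/91.
Total probability = (2/3)(10/91) + (1/6)(1/5) + (1/6)(15/91) = 61/455.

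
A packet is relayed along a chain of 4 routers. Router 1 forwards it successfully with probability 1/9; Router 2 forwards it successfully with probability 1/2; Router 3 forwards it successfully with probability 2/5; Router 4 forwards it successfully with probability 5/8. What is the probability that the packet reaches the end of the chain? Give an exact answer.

Each stage is reached only if all earlier stages succeed, so
P = 1/9 × 1/2 × 2/5 × 5/8 = 10/720 = 1/72.

1/72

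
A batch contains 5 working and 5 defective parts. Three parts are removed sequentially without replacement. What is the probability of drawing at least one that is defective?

11/12

P(no defective) = 5/10 × 4/9 × 3/8 = 60/720 = 1/12.
P(at least one) = 1 − 1/12 = 11/12.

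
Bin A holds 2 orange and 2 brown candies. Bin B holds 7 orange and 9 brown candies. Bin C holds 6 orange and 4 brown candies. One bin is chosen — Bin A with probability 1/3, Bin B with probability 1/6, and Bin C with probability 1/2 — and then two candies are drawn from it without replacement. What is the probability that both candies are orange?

181/720

From Bin A: P(both orange) = (2/4)(1/3) = 1/6.
From Bin B: P(both orange) = (7/16)(6/15) = 7/40.
From Bin C: P(both orange) = (6/10)(5/9) = 1/3.
Total probability = (1/3)(1/6) + (1/6)(7/40) + (1/2)(1/3) = 181/720.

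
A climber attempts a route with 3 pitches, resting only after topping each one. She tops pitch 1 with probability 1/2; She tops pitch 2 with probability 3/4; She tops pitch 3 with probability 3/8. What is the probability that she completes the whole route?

9/64

Each stage is reached only if all earlier stages succeed, so
P = 1/2 × 3/4 × 3/8 = 9/64.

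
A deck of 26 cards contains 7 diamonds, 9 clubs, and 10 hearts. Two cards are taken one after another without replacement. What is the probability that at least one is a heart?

41/65

P(no hearts) = 16/26 × 15/25 = 240/650 = 24/65.
P(at least one) = 1 − 24/65 = 41/65.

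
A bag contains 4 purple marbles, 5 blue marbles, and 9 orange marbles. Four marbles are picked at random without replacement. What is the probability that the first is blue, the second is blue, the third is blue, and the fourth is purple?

Multiply the probability of each draw given the previous ones:
P = 5/18 × 4/17 × 3/16 × 4/15 = 240/73440 = 1/306.

1/306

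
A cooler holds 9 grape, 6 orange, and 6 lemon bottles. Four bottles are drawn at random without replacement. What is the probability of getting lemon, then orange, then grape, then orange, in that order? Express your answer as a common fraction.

3/266

Chain rule:
P = 6/21 × 6/20 × 9/19 × 5/18 = 1620/143640 = 3/266.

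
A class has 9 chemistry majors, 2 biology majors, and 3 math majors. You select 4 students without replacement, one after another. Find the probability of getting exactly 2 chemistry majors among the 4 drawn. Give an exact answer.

One ordering (chemistry majors drawn first) has probability 9/14 × 8/13 × 5/12 × 4/11 = 1440/24024 = 60/1001.
There are C(4,2) = 6 such orderings, each equally likely, so P = 6 × 60/1001 = 360/1001.

360/1001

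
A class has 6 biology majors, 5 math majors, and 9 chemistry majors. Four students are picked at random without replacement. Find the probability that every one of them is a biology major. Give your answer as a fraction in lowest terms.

P(all biology majors) = 6/20 × 5/19 × 4/18 × 3/17 = 360/116280 = 1/323.

1/323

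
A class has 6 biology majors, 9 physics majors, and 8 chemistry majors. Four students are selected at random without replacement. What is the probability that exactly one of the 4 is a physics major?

One ordering (a physics major drawn first) has probability 9/23 × 14/22 × 13/21 × 12/20 = 19656/212520 = 117/1265.
There are C(4,1) = 4 such orderings, each equally likely, so P = 4 × 117/1265 = 468/1265.

468/1265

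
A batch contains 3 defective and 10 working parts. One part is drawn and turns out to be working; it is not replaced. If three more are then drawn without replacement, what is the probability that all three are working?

21/55

After the first draw, 9 of the remaining 12 parts are working.
P = 9/12 × 8/11 × 7/10 = 504/1320 = 21/55.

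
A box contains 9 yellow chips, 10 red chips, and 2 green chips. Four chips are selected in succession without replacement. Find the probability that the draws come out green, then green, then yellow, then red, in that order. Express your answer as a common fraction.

Each draw changes the counts, so multiply the conditional probabilities along the sequence:
P = 2/21 × 1/20 × 9/19 × 10/18 = 180/143640 = 1/798.

1/798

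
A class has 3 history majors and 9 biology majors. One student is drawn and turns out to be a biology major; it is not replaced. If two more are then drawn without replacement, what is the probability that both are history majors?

3/55

With the first student removed, 3 history majors remain out of 11.
P = 3/11 × 2/10 = 6/110 = 3/55.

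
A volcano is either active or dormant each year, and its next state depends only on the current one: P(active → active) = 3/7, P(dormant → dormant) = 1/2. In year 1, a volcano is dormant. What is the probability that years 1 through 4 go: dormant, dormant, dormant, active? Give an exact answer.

Year 1 is given. For each transition, use the conditional probability from the current state:
P(dormant | dormant) = 1/2; P(dormant | dormant) = 1/2; P(active | dormant) = 1/2.
P = 1/2 × 1/2 × 1/2 = 1/8.

1/8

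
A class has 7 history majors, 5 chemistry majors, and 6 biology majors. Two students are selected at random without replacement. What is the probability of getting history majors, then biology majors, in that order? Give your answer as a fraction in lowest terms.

7/51

Each draw changes the counts, so multiply the conditional probabilities along the sequence:
P = 7/18 × 6/17 = 42/306 = 7/51.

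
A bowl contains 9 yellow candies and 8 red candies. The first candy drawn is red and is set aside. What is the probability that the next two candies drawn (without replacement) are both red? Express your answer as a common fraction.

7/40

With the first candy removed, 7 red remain out of 16.
P = 7/16 × 6/15 = 42/240 = 7/40.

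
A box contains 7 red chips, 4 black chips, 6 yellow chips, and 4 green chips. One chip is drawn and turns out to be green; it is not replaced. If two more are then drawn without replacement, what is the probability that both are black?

After the first draw, 4 of the remaining 20 chips are black.
P = 4/20 × 3/19 = 12/380 = 3/95.

3/95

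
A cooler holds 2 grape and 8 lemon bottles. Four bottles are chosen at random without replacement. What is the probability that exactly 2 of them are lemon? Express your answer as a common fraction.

One ordering (lemon drawn first) has probability 8/10 × 7/9 × 2/8 × 1/7 = 112/5040 = 1/45.
There are C(4,2) = 6 such orderings, each equally likely, so P = 6 × 1/45 = 2/15.

2/15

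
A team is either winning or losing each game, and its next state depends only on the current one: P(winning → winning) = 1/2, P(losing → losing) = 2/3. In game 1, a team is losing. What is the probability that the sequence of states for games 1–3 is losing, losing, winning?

2/9

Game 1 is given. For each transition, use the conditional probability from the current state:
P(losing | losing) = 2/3; P(winning | losing) = 1/3.
P = 2/3 × 1/3 = 2/9.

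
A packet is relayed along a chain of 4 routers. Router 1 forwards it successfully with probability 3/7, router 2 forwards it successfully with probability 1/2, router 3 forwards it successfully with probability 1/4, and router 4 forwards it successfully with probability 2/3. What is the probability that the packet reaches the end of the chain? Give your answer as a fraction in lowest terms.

1/28

Multiplying along the chain,
P = 3/7 × 1/2 × 1/4 × 2/3 = 6/168 = 1/28.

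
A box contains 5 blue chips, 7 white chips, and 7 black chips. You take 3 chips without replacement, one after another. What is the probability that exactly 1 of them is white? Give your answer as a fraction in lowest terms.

One ordering (white drawn first) has probability 7/19 × 12/18 × 11/17 = 924/5814 = 154/969.
There are C(3,1) = 3 such orderings, each equally likely, so P = 3 × 154/969 = 154/323.

154/323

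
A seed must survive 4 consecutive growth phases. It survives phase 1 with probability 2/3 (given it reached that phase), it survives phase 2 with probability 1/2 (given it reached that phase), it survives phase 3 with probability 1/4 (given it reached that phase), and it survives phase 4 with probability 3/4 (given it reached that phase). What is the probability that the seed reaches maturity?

1/16

Each stage is reached only if all earlier stages succeed, so
P = 2/3 × 1/2 × 1/4 × 3/4 = 6/96 = 1/16.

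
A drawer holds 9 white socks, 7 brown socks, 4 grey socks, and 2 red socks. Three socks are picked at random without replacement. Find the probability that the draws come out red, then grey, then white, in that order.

Chain rule:
P = 2/22 × 4/21 × 9/20 = 72/9240 = 3/385.

3/385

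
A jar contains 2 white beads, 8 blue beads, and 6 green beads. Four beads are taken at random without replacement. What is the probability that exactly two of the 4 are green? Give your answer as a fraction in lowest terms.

135/364

One ordering (green drawn first) has probability 6/16 × 5/15 × 10/14 × 9/13 = 2700/43680 = 45/728.
There are C(4,2) = 6 such orderings, each equally likely, so P = 6 × 45/728 = 135/364.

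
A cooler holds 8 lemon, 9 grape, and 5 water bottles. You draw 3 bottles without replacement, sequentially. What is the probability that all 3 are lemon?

P(all lemon) = 8/22 × 7/21 × 6/20 = 336/9240 = 2/55.

2/55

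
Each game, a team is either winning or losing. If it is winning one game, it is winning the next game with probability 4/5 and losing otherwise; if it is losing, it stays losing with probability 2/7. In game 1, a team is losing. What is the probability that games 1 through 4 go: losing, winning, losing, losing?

Game 1 is given. For each transition, use the conditional probability from the current state:
P(winning | losing) = 5/7; P(losing | winning) = 1/5; P(losing | losing) = 2/7.
P = 5/7 × 1/5 × 2/7 = 10/245 = 2/49.

2/49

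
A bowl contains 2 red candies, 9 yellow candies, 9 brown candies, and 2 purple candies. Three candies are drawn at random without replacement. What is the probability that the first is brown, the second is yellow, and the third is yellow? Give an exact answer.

Chain rule:
P = 9/22 × 9/21 × 8/20 = 648/9240 = 27/385.

27/385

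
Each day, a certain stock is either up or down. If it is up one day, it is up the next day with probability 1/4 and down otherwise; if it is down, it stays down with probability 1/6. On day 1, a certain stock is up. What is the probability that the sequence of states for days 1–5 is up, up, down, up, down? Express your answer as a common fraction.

Day 1 is given. For each transition, use the conditional probability from the current state:
P(up | up) = 1/4; P(down | up) = 3/4; P(up | down) = 5/6; P(down | up) = 3/4.
P = 1/4 × 3/4 × 5/6 × 3/4 = 45/384 = 15/128.

15/128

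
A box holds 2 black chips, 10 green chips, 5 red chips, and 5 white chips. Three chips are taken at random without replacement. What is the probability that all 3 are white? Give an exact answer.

1/154

P(all white) = 5/22 × 4/21 × 3/20 = 60/9240 = 1/154.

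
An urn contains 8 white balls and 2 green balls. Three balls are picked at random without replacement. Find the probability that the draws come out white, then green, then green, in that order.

Chain rule:
P = 8/10 × 2/9 × 1/8 = 16/720 = 1/45.

1/45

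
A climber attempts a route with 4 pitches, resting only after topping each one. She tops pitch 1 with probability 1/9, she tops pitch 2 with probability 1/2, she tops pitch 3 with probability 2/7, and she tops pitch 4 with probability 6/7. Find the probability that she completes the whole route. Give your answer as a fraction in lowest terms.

Multiplying along the chain,
P = 1/9 × 1/2 × 2/7 × 6/7 = 12/882 = 2/147.

2/147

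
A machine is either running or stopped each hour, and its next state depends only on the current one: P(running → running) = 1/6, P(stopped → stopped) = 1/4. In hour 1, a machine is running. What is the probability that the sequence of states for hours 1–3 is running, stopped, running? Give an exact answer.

5/8

Hour 1 is given. For each transition, use the conditional probability from the current state:
P(stopped | running) = 5/6; P(running | stopped) = 3/4.
P = 5/6 × 3/4 = 15/24 = 5/8.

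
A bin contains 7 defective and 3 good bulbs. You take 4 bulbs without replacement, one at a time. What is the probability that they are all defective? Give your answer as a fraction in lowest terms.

1/6

P(all defective) = 7/10 × 6/9 × 5/8 × 4/7 = 840/5040 = 1/6.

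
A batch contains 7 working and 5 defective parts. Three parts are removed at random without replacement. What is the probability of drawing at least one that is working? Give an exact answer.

P(no working) = 5/12 × 4/11 × 3/10 = 60/1320 = 1/22.
P(at least one) = 1 − 1/22 = 21/22.

21/22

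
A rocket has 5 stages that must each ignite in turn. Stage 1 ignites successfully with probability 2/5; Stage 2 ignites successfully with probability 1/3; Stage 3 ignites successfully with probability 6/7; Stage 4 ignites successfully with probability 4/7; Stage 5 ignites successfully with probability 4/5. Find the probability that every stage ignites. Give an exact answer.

Each stage is reached only if all earlier stages succeed, so
P = 2/5 × 1/3 × 6/7 × 4/7 × 4/5 = 192/3675 = 64/1225.

64/1225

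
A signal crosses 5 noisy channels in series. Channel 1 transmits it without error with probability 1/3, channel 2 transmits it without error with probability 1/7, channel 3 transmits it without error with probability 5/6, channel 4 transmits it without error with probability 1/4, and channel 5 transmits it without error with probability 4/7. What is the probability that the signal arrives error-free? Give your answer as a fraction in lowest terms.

Each stage is reached only if all earlier stages succeed, so
P = 1/3 × 1/7 × 5/6 × 1/4 × 4/7 = 20/3528 = 5/882.

5/882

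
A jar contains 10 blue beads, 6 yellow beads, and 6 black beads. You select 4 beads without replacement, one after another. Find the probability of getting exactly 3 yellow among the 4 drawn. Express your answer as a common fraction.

One ordering (yellow drawn first) has probability 6/22 × 5/21 × 4/20 × 16/19 = 1920/175560 = 16/1463.
There are C(4,3) = 4 such orderings, each equally likely, so P = 4 × 16/1463 = 64/1463.

64/1463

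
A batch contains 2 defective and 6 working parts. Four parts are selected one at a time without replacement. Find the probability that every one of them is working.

P = 6/8 × 5/7 × 4/6 × 3/5 = 360/1680 = 3/14.

3/14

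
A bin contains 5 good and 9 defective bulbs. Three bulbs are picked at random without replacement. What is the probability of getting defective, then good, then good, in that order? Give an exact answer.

Multiply the probability of each draw given the previous ones:
P = 9/14 × 5/13 × 4/12 = 180/2184 = 15/182.

15/182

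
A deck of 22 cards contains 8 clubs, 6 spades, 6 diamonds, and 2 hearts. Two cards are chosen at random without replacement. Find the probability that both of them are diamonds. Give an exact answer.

P(every draw is a diamond) = 6/22 × 5/21 = 30/462 = 5/77.

5/77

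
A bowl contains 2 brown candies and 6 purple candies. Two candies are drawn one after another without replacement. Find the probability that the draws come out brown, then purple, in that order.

3/14

Chain rule:
P = 2/8 × 6/7 = 12/56 = 3/14.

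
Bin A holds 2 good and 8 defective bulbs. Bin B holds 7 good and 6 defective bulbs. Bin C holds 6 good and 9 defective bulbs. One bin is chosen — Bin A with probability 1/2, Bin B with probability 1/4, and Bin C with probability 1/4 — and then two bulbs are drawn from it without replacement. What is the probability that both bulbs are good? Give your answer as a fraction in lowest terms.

3739/32760

From Bin A: P(both good) = (2/10)(1/9) = 1/45.
From Bin B: P(both good) = (7/13)(6/12) = 7/26.
From Bin C: P(both good) = (6/15)(5/14) = 1/7.
Total probability = (1/2)(1/45) + (1/4)(7/26) + (1/4)(1/7) = 3739/32760.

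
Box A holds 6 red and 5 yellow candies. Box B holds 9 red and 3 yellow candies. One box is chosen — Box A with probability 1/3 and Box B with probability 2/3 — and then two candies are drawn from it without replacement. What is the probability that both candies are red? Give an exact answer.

From Box A: P(both red) = (6/11)(5/10) = 3/11.
From Box B: P(both red) = (9/12)(8/11) = 6/11.
Total probability = (1/3)(3/11) + (2/3)(6/11) = 5/11.

5/11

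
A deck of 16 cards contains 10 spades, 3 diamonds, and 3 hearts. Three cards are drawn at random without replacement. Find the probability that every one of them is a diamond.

P(every draw is a diamond) = 3/16 × 2/15 × 1/14 = 6/3360 = 1/560.

1/560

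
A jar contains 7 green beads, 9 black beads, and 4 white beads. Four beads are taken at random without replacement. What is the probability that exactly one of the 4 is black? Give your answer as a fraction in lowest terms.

99/323

One ordering (black drawn first) has probability 9/20 × 11/19 × 10/18 × 9/17 = 8910/116280 = 99/1292.
There are C(4,1) = 4 such orderings, each equally likely, so P = 4 × 99/1292 = 99/323.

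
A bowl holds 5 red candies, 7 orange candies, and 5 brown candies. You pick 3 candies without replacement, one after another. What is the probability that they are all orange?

7/136

P(every draw is orange) = 7/17 × 6/16 × 5/15 = 210/4080 = 7/136.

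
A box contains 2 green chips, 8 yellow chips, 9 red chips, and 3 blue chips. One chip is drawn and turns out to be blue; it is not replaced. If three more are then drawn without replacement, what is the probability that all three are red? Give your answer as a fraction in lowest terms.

6/95

After the first draw, 9 of the remaining 21 chips are red.
P = 9/21 × 8/20 × 7/19 = 504/7980 = 6/95.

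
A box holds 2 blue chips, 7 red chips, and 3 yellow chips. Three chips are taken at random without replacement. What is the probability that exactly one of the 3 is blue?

One ordering (blue drawn first) has probability 2/12 × 10/11 × 9/10 = 180/1320 = 3/22.
There are C(3,1) = 3 such orderings, each equally likely, so P = 3 × 3/22 = 9/22.

9/22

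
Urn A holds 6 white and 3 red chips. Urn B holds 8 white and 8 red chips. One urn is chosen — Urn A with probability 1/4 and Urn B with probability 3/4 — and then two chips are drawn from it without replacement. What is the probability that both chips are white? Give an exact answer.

From Urn A: P(both white) = (6/9)(5/8) = 5/12.
From Urn B: P(both white) = (8/16)(7/15) = 7/30.
Total probability = (1/4)(5/12) + (3/4)(7/30) = 67/240.

67/240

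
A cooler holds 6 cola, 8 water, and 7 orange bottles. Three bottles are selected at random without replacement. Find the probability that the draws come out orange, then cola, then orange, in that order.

Each draw changes the counts, so multiply the conditional probabilities along the sequence:
P = 7/21 × 6/20 × 6/19 = 252/7980 = 3/95.

3/95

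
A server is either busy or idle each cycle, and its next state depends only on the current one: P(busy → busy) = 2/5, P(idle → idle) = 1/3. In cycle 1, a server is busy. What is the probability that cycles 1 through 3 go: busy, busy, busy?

Cycle 1 is given. For each transition, use the conditional probability from the current state:
P(busy | busy) = 2/5; P(busy | busy) = 2/5.
P = 2/5 × 2/5 = 4/25.

4/25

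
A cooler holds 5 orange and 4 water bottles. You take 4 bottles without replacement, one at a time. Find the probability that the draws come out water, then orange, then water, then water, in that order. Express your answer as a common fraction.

5/126

Multiply the probability of each draw given the previous ones:
P = 4/9 × 5/8 × 3/7 × 2/6 = 120/3024 = 5/126.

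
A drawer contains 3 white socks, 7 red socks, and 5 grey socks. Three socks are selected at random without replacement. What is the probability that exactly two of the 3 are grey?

20/91

One ordering (grey drawn first) has probability 5/15 × 4/14 × 10/13 = 200/2730 = 20/273.
There are C(3,2) = 3 such orderings, each equally likely, so P = 3 × 20/273 = 20/91.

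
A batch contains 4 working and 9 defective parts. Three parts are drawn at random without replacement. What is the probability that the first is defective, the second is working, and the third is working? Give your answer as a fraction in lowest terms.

9/143

Chain rule:
P = 9/13 × 4/12 × 3/11 = 108/1716 = 9/143.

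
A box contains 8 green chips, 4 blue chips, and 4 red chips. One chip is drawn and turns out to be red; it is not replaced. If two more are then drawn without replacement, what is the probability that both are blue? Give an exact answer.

2/35

With the first chip removed, 4 blue remain out of 15.
P = 4/15 × 3/14 = 12/210 = 2/35.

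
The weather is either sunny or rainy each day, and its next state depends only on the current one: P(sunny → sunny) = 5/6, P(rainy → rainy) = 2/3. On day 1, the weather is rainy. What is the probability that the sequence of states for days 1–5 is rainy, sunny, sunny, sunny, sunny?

125/648

Day 1 is given. For each transition, use the conditional probability from the current state:
P(sunny | rainy) = 1/3; P(sunny | sunny) = 5/6; P(sunny | sunny) = 5/6; P(sunny | sunny) = 5/6.
P = 1/3 × 5/6 × 5/6 × 5/6 = 125/648.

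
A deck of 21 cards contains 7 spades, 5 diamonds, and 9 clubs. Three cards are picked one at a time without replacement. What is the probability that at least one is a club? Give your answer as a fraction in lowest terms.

111/133

P(no clubs) = 12/21 × 11/20 × 10/19 = 1320/7980 = 22/133.
P(at least one) = 1 − 22/133 = 111/133.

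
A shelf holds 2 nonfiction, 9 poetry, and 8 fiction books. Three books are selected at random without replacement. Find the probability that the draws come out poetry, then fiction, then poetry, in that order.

Chain rule:
P = 9/19 × 8/18 × 8/17 = 576/5814 = 32/323.

32/323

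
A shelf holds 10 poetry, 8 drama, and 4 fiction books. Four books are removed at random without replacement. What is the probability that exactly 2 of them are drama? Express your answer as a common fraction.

One ordering (drama drawn first) has probability 8/22 × 7/21 × 14/20 × 13/19 = 10192/175560 = 182/3135.
There are C(4,2) = 6 such orderings, each equally likely, so P = 6 × 182/3135 = 364/1045.

364/1045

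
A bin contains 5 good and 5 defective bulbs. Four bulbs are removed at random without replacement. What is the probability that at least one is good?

P(no good) = 5/10 × 4/9 × 3/8 × 2/7 = 120/5040 = 1/42.
P(at least one) = 1 − 1/42 = 41/42.

41/42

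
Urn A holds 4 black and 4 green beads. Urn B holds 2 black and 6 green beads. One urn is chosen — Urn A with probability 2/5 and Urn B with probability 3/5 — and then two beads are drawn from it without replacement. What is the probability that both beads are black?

3/28

From Urn A: P(both black) = (4/8)(3/7) = 3/14.
From Urn B: P(both black) = (2/8)(1/7) = 1/28.
Total probability = (2/5)(3/14) + (3/5)(1/28) = 3/28.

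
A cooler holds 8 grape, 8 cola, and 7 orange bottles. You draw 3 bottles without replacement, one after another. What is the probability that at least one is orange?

P(no orange) = 16/23 × 15/22 × 14/21 = 3360/10626 = 80/253.
P(at least one) = 1 − 80/253 = 173/253.

173/253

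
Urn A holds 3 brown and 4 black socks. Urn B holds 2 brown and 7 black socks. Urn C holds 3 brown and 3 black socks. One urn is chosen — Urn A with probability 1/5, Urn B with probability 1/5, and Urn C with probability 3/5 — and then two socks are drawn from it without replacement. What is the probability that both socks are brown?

971/6300

From Urn A: P(both brown) = (3/7)(2/6) = 1/7.
From Urn B: P(both brown) = (2/9)(1/8) = 1/36.
From Urn C: P(both brown) = (3/6)(2/5) = 1/5.
Total probability = (1/5)(1/7) + (1/5)(1/36) + (3/5)(1/5) = 971/6300.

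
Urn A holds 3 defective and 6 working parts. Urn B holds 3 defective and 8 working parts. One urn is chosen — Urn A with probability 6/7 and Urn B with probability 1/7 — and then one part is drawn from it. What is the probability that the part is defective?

25/77

From Urn A: P(defective) = 3/9.
From Urn B: P(defective) = 3/11.
Total probability = (6/7)(3/9) + (1/7)(3/11) = 25/77.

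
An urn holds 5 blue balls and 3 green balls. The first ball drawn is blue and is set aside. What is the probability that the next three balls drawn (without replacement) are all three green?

1/35

After the first draw, 3 of the remaining 7 balls are green.
P = 3/7 × 2/6 × 1/5 = 6/210 = 1/35.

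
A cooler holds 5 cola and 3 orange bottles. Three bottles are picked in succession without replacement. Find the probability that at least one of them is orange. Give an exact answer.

P(no orange) = 5/8 × 4/7 × 3/6 = 60/336 = 5/28.
P(at least one) = 1 − 5/28 = 23/28.

23/28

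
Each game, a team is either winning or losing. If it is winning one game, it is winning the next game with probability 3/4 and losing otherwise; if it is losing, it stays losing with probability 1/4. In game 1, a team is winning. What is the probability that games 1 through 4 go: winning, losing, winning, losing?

3/64

Game 1 is given. For each transition, use the conditional probability from the current state:
P(losing | winning) = 1/4; P(winning | losing) = 3/4; P(losing | winning) = 1/4.
P = 1/4 × 3/4 × 1/4 = 3/64.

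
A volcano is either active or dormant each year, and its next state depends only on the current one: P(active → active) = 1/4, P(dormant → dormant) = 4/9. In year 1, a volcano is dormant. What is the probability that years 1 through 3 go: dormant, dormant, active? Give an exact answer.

Year 1 is given. For each transition, use the conditional probability from the current state:
P(dormant | dormant) = 4/9; P(active | dormant) = 5/9.
P = 4/9 × 5/9 = 20/81.

20/81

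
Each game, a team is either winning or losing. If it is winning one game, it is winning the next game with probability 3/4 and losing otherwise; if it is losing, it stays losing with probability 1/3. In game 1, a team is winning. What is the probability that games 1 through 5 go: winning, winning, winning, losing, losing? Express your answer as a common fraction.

Game 1 is given. For each transition, use the conditional probability from the current state:
P(winning | winning) = 3/4; P(winning | winning) = 3/4; P(losing | winning) = 1/4; P(losing | losing) = 1/3.
P = 3/4 × 3/4 × 1/4 × 1/3 = 9/192 = 3/64.

3/64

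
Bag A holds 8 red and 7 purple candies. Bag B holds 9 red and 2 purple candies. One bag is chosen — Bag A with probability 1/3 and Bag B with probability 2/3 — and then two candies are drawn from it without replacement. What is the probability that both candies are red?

From Bag A: P(both red) = (8/15)(7/14) = 4/15.
From Bag B: P(both red) = (9/11)(8/10) = 36/55.
Total probability = (1/3)(4/15) + (2/3)(36/55) = 52/99.

52/99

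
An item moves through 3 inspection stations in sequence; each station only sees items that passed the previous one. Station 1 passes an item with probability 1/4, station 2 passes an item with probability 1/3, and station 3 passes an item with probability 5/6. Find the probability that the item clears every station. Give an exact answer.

5/72

Multiplying along the chain,
P = 1/4 × 1/3 × 5/6 = 5/72.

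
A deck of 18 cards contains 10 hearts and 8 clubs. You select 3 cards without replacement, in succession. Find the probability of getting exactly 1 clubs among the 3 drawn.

15/34

One ordering (a club drawn first) has probability 8/18 × 10/17 × 9/16 = 720/4896 = 5/34.
There are C(3,1) = 3 such orderings, each equally likely, so P = 3 × 5/34 = 15/34.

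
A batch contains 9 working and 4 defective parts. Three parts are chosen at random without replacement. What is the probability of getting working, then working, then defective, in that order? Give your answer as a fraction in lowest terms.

24/143

Multiply the probability of each draw given the previous ones:
P = 9/13 × 8/12 × 4/11 = 288/1716 = 24/143.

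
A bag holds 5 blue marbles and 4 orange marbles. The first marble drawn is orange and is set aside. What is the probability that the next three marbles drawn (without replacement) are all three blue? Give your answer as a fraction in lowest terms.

5/28

After the first draw, 5 of the remaining 8 marbles are blue.
P = 5/8 × 4/7 × 3/6 = 60/336 = 5/28.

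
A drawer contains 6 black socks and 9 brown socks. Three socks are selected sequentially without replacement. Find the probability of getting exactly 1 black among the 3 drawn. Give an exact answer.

One ordering (black drawn first) has probability 6/15 × 9/14 × 8/13 = 432/2730 = 72/455.
There are C(3,1) = 3 such orderings, each equally likely, so P = 3 × 72/455 = 216/455.

216/455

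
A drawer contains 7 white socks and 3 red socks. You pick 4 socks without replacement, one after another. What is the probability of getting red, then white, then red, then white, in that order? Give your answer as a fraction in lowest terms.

1/20

Each draw changes the counts, so multiply the conditional probabilities along the sequence:
P = 3/10 × 7/9 × 2/8 × 6/7 = 252/5040 = 1/20.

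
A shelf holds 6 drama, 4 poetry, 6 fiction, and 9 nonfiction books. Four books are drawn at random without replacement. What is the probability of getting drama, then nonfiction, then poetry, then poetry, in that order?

27/12650

Chain rule:
P = 6/25 × 9/24 × 4/23 × 3/22 = 648/303600 = 27/12650.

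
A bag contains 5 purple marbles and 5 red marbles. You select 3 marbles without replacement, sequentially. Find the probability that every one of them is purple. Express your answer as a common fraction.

1/12

P(all purple) = 5/10 × 4/9 × 3/8 = 60/720 = 1/12.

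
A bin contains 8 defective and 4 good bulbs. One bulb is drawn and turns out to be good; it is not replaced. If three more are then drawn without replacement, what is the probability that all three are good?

With the first bulb removed, 3 good remain out of 11.
P = 3/11 × 2/10 × 1/9 = 6/990 = 1/165.

1/165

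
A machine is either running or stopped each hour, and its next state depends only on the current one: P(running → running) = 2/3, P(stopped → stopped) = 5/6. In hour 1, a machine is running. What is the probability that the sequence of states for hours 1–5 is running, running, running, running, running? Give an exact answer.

16/81

Hour 1 is given. For each transition, use the conditional probability from the current state:
P(running | running) = 2/3; P(running | running) = 2/3; P(running | running) = 2/3; P(running | running) = 2/3.
P = 2/3 × 2/3 × 2/3 × 2/3 = 16/81.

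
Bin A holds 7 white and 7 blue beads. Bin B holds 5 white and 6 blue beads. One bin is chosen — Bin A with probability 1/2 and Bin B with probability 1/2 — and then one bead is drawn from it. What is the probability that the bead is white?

21/44

From Bin A: P(white) = 7/14.
From Bin B: P(white) = 5/11.
Total probability = (1/2)(7/14) + (1/2)(5/11) = 21/44.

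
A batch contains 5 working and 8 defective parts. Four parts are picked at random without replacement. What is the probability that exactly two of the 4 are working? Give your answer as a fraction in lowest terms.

One ordering (working drawn first) has probability 5/13 × 4/12 × 8/11 × 7/10 = 1120/17160 = 28/429.
There are C(4,2) = 6 such orderings, each equally likely, so P = 6 × 28/429 = 56/143.

56/143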